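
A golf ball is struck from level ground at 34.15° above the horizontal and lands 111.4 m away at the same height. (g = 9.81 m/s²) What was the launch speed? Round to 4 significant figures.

34.30 m/s

On level ground, R = v₀² sin(2θ) / g, so v₀ = √(R g / sin 2θ).
sin(2 × 34.15°) = 0.9291.
v₀ = √(111.4 × 9.81 / 0.9291) = √1176.2 = 34.30 m/s.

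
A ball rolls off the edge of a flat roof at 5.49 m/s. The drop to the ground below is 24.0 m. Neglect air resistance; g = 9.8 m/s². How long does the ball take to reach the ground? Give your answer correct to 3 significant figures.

The horizontal speed doesn't affect the fall. With v_y0 = 0, h = ½ g t².
t = √(2 × 24.0 / 9.8) = √4.898 = 2.21 s.

2.21 s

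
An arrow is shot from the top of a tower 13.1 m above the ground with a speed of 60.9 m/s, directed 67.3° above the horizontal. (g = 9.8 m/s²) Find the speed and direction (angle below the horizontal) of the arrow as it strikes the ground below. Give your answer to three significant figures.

v_x = 60.9 cos 67.3° = 23.50 m/s (constant).
|v_y| at impact = √((56.18)² + 2×9.8×13.1) = 58.42 m/s.
Speed = √(23.50² + 58.42²) = 63.0 m/s; angle = arctan(58.42/23.50) = 68.1° below horizontal.

63.0 m/s at 68.1° below the horizontal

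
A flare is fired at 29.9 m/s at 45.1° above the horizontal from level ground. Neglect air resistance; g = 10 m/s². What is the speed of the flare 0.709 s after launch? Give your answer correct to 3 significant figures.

25.4 m/s

v_x = 29.9 cos 45.1° = 21.11 m/s (constant).
v_y(t) = 29.9 sin 45.1° − g t = 21.18 − 10 × 0.709 = 14.09 m/s.
Speed = √(v_x² + v_y²) = √(445.6 + 198.5) = 25.4 m/s.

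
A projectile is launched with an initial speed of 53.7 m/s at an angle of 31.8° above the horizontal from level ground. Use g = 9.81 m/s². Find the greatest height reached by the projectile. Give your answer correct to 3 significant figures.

Vertical component of launch velocity: v_y = 53.7 sin 31.8° = 28.30 m/s.
At the highest point the vertical velocity is zero, so v_y² = 2 g h_max.
h_max = (28.30)² / (2 × 9.81) = 800.9 / 19.62 = 40.8 m.

40.8 m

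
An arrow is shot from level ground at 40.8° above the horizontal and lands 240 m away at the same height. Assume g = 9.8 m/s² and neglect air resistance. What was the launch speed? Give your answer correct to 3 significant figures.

On level ground, R = v₀² sin(2θ) / g, so v₀ = √(R g / sin 2θ).
sin(2 × 40.8°) = 0.9893.
v₀ = √(240 × 9.8 / 0.9893) = √2377 = 48.8 m/s.

48.8 m/s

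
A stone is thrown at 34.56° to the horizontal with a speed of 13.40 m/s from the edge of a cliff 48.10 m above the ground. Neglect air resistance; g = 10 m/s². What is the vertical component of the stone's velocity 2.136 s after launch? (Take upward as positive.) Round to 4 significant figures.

-13.76 m/s

Initial vertical component: v_y0 = 13.40 sin 34.56° = 7.6014 m/s.
v_y(t) = v_y0 − g t = 7.6014 − 10 × 2.136 = -13.76 m/s.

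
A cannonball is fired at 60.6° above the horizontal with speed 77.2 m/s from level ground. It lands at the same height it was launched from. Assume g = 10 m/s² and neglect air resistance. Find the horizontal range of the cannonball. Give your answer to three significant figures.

Components: v_x = 77.2 cos 60.6° = 37.90 m/s, v_y = 77.2 sin 60.6° = 67.26 m/s.
Time of flight (same landing height): t = 2 v_y / g = 2 × 67.26 / 10 = 13.45 s.
Range: R = v_x · t = 37.90 × 13.45 = 510 m.

510 m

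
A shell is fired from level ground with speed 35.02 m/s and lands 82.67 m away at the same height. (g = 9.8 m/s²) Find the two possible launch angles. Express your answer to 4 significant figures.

20.67° and 69.33°

Level-ground range: R = v₀² sin(2θ)/g ⇒ sin 2θ = R g / v₀² = 82.67×9.8/35.02² = 0.6606.
2θ = arcsin(0.6606) = 41.346° or 180° − 41.346° = 138.654°.
So θ = 20.67° or θ = 69.33°.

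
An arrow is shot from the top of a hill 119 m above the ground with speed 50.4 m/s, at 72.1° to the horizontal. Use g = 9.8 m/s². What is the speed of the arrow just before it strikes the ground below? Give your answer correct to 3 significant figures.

v_x = 50.4 cos 72.1° = 15.49 m/s is unchanged throughout.
For the vertical component, v_y² = v_y0² + 2 g h = (47.96)² + 2×9.8×119 = 4633, so |v_y| = 68.07 m/s.
Impact speed = √(v_x² + v_y²) = √(239.9 + 4633) = 69.8 m/s.

69.8 m/s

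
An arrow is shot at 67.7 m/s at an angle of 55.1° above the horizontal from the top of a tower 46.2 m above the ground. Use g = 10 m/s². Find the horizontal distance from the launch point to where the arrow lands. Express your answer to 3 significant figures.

Components: v_x = 67.7 cos 55.1° = 38.73 m/s, v_y = 67.7 sin 55.1° = 55.52 m/s.
Vertical: 0 = 46.2 + 55.52 t − ½(10) t² ⇒ 5.000 t² − 55.52 t − 46.2 = 0.
t = [55.52 + √(3082 + 924.0)] / 10.00 = 11.88 s.
Horizontal: R = v_x · t = 38.73 × 11.88 = 460 m.

460 m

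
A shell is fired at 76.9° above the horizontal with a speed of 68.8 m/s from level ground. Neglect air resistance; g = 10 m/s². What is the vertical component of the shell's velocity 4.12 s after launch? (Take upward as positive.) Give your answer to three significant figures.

Initial vertical component: v_y0 = 68.8 sin 76.9° = 67.01 m/s.
v_y(t) = v_y0 − g t = 67.01 − 10 × 4.12 = 25.8 m/s.

25.8 m/s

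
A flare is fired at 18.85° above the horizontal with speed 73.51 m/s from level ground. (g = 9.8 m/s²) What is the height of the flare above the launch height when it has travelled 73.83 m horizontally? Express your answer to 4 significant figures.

19.69 m

v_x = 73.51 cos 18.85° = 69.567 m/s, v_y0 = 73.51 sin 18.85° = 23.750 m/s.
Time to reach x = 73.83 m: t = x / v_x = 73.83 / 69.567 = 1.0613 s.
y = v_y0 t − ½ g t² = 23.750×1.0613 − 4.900×1.0613² = 19.69 m.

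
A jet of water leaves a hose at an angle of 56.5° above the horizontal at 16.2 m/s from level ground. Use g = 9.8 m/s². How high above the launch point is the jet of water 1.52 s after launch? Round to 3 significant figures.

9.21 m

v_y0 = 16.2 sin 56.5° = 13.51 m/s.
y(t) = v_y0 t − ½ g t² = 13.51×1.52 − 4.900×1.52² = 9.21 m.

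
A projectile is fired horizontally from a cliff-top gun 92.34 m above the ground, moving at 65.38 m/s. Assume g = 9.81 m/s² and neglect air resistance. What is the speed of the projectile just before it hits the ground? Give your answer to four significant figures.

78.01 m/s

Fall time: t = √(2 × 92.34 / 9.81) = 4.3389 s.
At impact: v_x = 65.38 m/s (unchanged), v_y = g t = 9.81 × 4.3389 = 42.565 m/s.
Speed = √(v_x² + v_y²) = √(4274.5 + 1811.8) = 78.01 m/s.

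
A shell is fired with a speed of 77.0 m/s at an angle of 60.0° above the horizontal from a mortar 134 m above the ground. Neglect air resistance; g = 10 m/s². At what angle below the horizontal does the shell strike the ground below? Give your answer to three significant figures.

65.5°

v_x = 77.0 cos 60.0° = 38.50 m/s.
At impact |v_y| = √(v_y0² + 2 g h) = √(66.68² + 2×10×134) = 84.42 m/s.
Angle below horizontal = arctan(|v_y| / v_x) = arctan(84.42 / 38.50) = 65.5°.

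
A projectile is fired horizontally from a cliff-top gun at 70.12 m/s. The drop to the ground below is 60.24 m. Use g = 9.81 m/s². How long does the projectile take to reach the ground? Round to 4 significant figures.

The horizontal speed doesn't affect the fall. With v_y0 = 0, h = ½ g t².
t = √(2 × 60.24 / 9.81) = √12.281 = 3.504 s.

3.504 s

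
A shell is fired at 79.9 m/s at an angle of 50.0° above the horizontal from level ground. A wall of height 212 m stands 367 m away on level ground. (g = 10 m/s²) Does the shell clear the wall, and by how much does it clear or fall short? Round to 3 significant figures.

No — it falls 29.9 m short of clearing the wall.

v_x = 79.9 cos 50.0° = 51.36 m/s; v_y0 = 79.9 sin 50.0° = 61.21 m/s.
Time to reach the wall: t = 367 / 51.36 = 7.146 s.
Height at that point: y = 61.21×7.146 − 5.000×7.146² = 182.1 m.
That is 212 − 182.1 = 29.9 m below the top of the wall, so the shell does not clear it.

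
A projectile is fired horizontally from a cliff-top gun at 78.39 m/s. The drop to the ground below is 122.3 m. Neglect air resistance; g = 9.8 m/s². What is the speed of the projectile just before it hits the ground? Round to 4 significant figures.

92.42 m/s

Fall time: t = √(2 × 122.3 / 9.8) = 4.9959 s.
At impact: v_x = 78.39 m/s (unchanged), v_y = g t = 9.8 × 4.9959 = 48.960 m/s.
Speed = √(v_x² + v_y²) = √(6145.0 + 2397.1) = 92.42 m/s.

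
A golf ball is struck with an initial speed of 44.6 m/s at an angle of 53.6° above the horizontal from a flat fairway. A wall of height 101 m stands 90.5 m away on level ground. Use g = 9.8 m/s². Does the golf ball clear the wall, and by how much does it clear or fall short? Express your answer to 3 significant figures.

No — it falls 35.5 m short of clearing the wall.

v_x = 44.6 cos 53.6° = 26.47 m/s; v_y0 = 44.6 sin 53.6° = 35.90 m/s.
Time to reach the wall: t = 90.5 / 26.47 = 3.419 s.
Height at that point: y = 35.90×3.419 − 4.900×3.419² = 65.46 m.
That is 101 − 65.46 = 35.5 m below the top of the wall, so the golf ball does not clear it.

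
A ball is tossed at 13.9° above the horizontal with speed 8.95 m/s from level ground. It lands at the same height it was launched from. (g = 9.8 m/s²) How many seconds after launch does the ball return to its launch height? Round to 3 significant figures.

Vertical component: v_y = 8.95 sin 13.9° = 2.150 m/s.
For a projectile landing at launch height, time of flight is t = 2 v_y / g = 2 × 2.150 / 9.8 = 0.439 s.

0.439 s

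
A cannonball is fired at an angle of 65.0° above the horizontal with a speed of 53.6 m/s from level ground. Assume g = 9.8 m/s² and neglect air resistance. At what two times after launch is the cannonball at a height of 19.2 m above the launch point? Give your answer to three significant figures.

0.412 s and 9.50 s

v_y0 = 53.6 sin 65.0° = 48.58 m/s.
Set y = v_y0 t − ½ g t² = 19.2: 4.900 t² − 48.58 t + 19.2 = 0.
t = [48.58 ± √(2360 − 376.3)] / 9.8 = (48.58 ± 44.54) / 9.8, giving t = 0.412 s or t = 9.50 s.
So the cannonball is at 19.2 m at t = 0.412 s (rising) and t = 9.50 s (falling).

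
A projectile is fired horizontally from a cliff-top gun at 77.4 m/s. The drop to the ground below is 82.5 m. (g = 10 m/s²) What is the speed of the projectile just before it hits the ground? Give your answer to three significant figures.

87.4 m/s

Fall time: t = √(2 × 82.5 / 10) = 4.062 s.
At impact: v_x = 77.4 m/s (unchanged), v_y = g t = 10 × 4.062 = 40.62 m/s.
Speed = √(v_x² + v_y²) = √(5991 + 1650) = 87.4 m/s.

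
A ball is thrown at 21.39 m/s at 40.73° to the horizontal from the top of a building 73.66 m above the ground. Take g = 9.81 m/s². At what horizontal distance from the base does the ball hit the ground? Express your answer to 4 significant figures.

Components: v_x = 21.39 cos 40.73° = 16.209 m/s, v_y = 21.39 sin 40.73° = 13.957 m/s.
Vertical: 0 = 73.66 + 13.957 t − ½(9.81) t² ⇒ 4.905 t² − 13.957 t − 73.66 = 0.
t = [13.957 + √(194.80 + 1445.2)] / 9.810 = 5.5509 s.
Horizontal: R = v_x · t = 16.209 × 5.5509 = 89.97 m.

89.97 m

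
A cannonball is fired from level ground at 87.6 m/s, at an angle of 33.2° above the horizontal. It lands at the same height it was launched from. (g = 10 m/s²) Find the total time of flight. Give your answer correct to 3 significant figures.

Vertical component: v_y = 87.6 sin 33.2° = 47.97 m/s.
For a projectile landing at launch height, time of flight is t = 2 v_y / g = 2 × 47.97 / 10 = 9.59 s.

9.59 s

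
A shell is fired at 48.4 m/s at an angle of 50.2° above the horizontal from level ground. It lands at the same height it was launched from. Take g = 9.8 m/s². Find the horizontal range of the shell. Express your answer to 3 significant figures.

235 m

For level ground, R = v₀² sin(2θ) / g.
sin(2 × 50.2°) = sin 100.4° = 0.9836.
R = (48.4)² × 0.9836 / 9.8 = 235 m.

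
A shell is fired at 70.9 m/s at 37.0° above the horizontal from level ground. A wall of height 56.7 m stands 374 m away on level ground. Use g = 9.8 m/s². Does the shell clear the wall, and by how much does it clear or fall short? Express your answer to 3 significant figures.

v_x = 70.9 cos 37.0° = 56.62 m/s; v_y0 = 70.9 sin 37.0° = 42.67 m/s.
Time to reach the wall: t = 374 / 56.62 = 6.605 s.
Height at that point: y = 42.67×6.605 − 4.900×6.605² = 68.07 m.
That is 68.07 − 56.7 = 11.4 m above the top of the wall, so the shell clears it.

Yes — it clears the wall by 11.4 m.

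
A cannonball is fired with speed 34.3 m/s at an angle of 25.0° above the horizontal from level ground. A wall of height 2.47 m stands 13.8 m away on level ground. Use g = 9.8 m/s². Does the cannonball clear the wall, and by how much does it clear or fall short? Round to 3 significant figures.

Yes — it clears the wall by 3.00 m.

v_x = 34.3 cos 25.0° = 31.09 m/s; v_y0 = 34.3 sin 25.0° = 14.50 m/s.
Time to reach the wall: t = 13.8 / 31.09 = 0.4439 s.
Height at that point: y = 14.50×0.4439 − 4.900×0.4439² = 5.471 m.
That is 5.471 − 2.47 = 3.00 m above the top of the wall, so the cannonball clears it.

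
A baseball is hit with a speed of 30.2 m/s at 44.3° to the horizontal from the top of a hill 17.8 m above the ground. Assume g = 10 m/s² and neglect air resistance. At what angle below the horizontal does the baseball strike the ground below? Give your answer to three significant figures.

v_x = 30.2 cos 44.3° = 21.61 m/s.
At impact |v_y| = √(v_y0² + 2 g h) = √(21.09² + 2×10×17.8) = 28.30 m/s.
Angle below horizontal = arctan(|v_y| / v_x) = arctan(28.30 / 21.61) = 52.6°.

52.6°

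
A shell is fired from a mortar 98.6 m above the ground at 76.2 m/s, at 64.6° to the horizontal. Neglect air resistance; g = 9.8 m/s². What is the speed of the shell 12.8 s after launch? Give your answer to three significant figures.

65.4 m/s

v_x = 76.2 cos 64.6° = 32.68 m/s (constant).
v_y(t) = 76.2 sin 64.6° − g t = 68.83 − 9.8 × 12.8 = -56.61 m/s.
Speed = √(v_x² + v_y²) = √(1068 + 3205) = 65.4 m/s.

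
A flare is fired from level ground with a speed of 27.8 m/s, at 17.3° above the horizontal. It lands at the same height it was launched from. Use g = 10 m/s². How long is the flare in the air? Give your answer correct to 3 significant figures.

1.65 s

Vertical component: v_y = 27.8 sin 17.3° = 8.267 m/s.
For a projectile landing at launch height, time of flight is t = 2 v_y / g = 2 × 8.267 / 10 = 1.65 s.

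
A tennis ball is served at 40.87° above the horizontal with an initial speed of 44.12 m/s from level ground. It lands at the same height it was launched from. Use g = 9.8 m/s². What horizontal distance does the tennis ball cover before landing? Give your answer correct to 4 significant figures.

Components: v_x = 44.12 cos 40.87° = 33.363 m/s, v_y = 44.12 sin 40.87° = 28.870 m/s.
Time of flight (same landing height): t = 2 v_y / g = 2 × 28.870 / 9.8 = 5.8918 s.
Range: R = v_x · t = 33.363 × 5.8918 = 196.6 m.

196.6 m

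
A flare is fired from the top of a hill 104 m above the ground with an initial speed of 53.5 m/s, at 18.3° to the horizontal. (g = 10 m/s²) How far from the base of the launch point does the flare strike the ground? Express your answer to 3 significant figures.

Components: v_x = 53.5 cos 18.3° = 50.79 m/s, v_y = 53.5 sin 18.3° = 16.80 m/s.
Vertical: 0 = 104 + 16.80 t − ½(10) t² ⇒ 5.000 t² − 16.80 t − 104 = 0.
t = [16.80 + √(282.2 + 2080)] / 10.00 = 6.540 s.
Horizontal: R = v_x · t = 50.79 × 6.540 = 332 m.

332 m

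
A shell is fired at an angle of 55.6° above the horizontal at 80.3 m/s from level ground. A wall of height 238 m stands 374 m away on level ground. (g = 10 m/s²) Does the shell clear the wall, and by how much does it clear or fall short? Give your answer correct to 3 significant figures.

No — it falls 31.6 m short of clearing the wall.

v_x = 80.3 cos 55.6° = 45.37 m/s; v_y0 = 80.3 sin 55.6° = 66.26 m/s.
Time to reach the wall: t = 374 / 45.37 = 8.243 s.
Height at that point: y = 66.26×8.243 − 5.000×8.243² = 206.4 m.
That is 238 − 206.4 = 31.6 m below the top of the wall, so the shell does not clear it.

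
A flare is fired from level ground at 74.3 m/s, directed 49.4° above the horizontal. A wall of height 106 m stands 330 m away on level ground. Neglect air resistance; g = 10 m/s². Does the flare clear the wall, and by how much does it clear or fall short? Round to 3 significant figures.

v_x = 74.3 cos 49.4° = 48.35 m/s; v_y0 = 74.3 sin 49.4° = 56.41 m/s.
Time to reach the wall: t = 330 / 48.35 = 6.825 s.
Height at that point: y = 56.41×6.825 − 5.000×6.825² = 152.1 m.
That is 152.1 − 106 = 46.1 m above the top of the wall, so the flare clears it.

Yes — it clears the wall by 46.1 m.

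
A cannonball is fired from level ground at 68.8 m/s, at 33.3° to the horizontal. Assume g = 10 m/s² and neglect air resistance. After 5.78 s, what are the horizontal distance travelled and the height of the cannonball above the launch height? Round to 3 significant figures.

x = 332 m, y = 51.3 m

v_x = 68.8 cos 33.3° = 57.50 m/s; v_y0 = 68.8 sin 33.3° = 37.77 m/s.
x = v_x t = 57.50 × 5.78 = 332 m.
y = v_y0 t − ½ g t² = 37.77×5.78 − 5.000×5.78² = 51.3 m.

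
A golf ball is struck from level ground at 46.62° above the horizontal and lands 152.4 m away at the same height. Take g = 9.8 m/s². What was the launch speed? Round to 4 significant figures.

On level ground, R = v₀² sin(2θ) / g, so v₀ = √(R g / sin 2θ).
sin(2 × 46.62°) = 0.9984.
v₀ = √(152.4 × 9.8 / 0.9984) = √1495.9 = 38.68 m/s.

38.68 m/s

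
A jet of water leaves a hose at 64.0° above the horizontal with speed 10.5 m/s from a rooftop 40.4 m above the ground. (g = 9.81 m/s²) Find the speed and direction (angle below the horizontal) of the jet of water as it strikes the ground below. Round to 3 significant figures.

30.0 m/s at 81.2° below the horizontal

v_x = 10.5 cos 64.0° = 4.603 m/s (constant).
|v_y| at impact = √((9.437)² + 2×9.81×40.4) = 29.69 m/s.
Speed = √(4.603² + 29.69²) = 30.0 m/s; angle = arctan(29.69/4.603) = 81.2° below horizontal.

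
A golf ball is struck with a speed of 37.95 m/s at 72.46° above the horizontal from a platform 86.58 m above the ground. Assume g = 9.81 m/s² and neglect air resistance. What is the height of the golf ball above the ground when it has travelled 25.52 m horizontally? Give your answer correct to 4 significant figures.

v_x = 37.95 cos 72.46° = 11.437 m/s, v_y0 = 37.95 sin 72.46° = 36.186 m/s.
Time to reach x = 25.52 m: t = x / v_x = 25.52 / 11.437 = 2.2314 s.
y = 86.58 + v_y0 t − ½ g t² = 86.58 + 36.186×2.2314 − 4.905×2.2314² = 142.9 m.

142.9 m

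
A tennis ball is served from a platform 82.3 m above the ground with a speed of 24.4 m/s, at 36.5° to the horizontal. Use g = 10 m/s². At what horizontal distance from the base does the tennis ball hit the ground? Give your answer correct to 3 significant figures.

Components: v_x = 24.4 cos 36.5° = 19.61 m/s, v_y = 24.4 sin 36.5° = 14.51 m/s.
Vertical: 0 = 82.3 + 14.51 t − ½(10) t² ⇒ 5.000 t² − 14.51 t − 82.3 = 0.
t = [14.51 + √(210.5 + 1646)] / 10.00 = 5.760 s.
Horizontal: R = v_x · t = 19.61 × 5.760 = 113 m.

113 m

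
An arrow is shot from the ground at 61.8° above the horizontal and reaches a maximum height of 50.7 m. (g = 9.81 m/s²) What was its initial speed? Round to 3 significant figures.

35.8 m/s

At maximum height v_y = 0, so (v₀ sin θ)² = 2 g H.
v₀ sin 61.8° = √(2 × 9.81 × 50.7) = 31.54 m/s.
v₀ = 31.54 / sin 61.8° = 31.54 / 0.8813 = 35.8 m/s.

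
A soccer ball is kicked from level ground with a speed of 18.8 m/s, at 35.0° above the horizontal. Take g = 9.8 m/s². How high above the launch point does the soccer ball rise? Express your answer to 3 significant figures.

Vertical component of launch velocity: v_y = 18.8 sin 35.0° = 10.78 m/s.
At the highest point the vertical velocity is zero, so v_y² = 2 g h_max.
h_max = (10.78)² / (2 × 9.8) = 116.2 / 19.60 = 5.93 m.

5.93 m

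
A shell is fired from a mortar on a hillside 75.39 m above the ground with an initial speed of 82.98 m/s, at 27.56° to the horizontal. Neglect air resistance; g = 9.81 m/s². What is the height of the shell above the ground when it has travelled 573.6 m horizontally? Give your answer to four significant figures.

v_x = 82.98 cos 27.56° = 73.564 m/s, v_y0 = 82.98 sin 27.56° = 38.393 m/s.
Time to reach x = 573.6 m: t = x / v_x = 573.6 / 73.564 = 7.7973 s.
y = 75.39 + v_y0 t − ½ g t² = 75.39 + 38.393×7.7973 − 4.905×7.7973² = 76.54 m.

76.54 m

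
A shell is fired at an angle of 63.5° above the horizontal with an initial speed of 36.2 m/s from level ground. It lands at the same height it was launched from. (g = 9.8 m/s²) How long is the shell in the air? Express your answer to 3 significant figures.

Vertical component: v_y = 36.2 sin 63.5° = 32.40 m/s.
For a projectile landing at launch height, time of flight is t = 2 v_y / g = 2 × 32.40 / 9.8 = 6.61 s.

6.61 s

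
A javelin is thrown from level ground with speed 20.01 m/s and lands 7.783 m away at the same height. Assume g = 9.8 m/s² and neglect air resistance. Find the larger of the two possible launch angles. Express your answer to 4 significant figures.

Level-ground range: R = v₀² sin(2θ)/g ⇒ sin 2θ = R g / v₀² = 7.783×9.8/20.01² = 0.1905.
2θ = arcsin(0.1905) = 10.982° or 180° − 10.982° = 169.018°.
So θ = 5.491° or θ = 84.51°.

84.51°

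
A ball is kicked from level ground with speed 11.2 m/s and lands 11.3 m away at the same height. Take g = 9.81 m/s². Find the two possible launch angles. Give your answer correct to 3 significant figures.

31.0° and 59.0°

Level-ground range: R = v₀² sin(2θ)/g ⇒ sin 2θ = R g / v₀² = 11.3×9.81/11.2² = 0.8837.
2θ = arcsin(0.8837) = 62.09° or 180° − 62.09° = 117.91°.
So θ = 31.0° or θ = 59.0°.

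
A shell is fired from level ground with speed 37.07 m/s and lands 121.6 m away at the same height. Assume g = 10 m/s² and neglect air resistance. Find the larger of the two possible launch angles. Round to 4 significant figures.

58.88°

Level-ground range: R = v₀² sin(2θ)/g ⇒ sin 2θ = R g / v₀² = 121.6×10/37.07² = 0.8849.
2θ = arcsin(0.8849) = 62.239° or 180° − 62.239° = 117.761°.
So θ = 31.12° or θ = 58.88°.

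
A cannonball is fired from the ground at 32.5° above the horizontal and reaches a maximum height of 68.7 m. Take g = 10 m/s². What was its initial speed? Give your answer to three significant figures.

69.0 m/s

At maximum height v_y = 0, so (v₀ sin θ)² = 2 g H.
v₀ sin 32.5° = √(2 × 10 × 68.7) = 37.07 m/s.
v₀ = 37.07 / sin 32.5° = 37.07 / 0.5373 = 69.0 m/s.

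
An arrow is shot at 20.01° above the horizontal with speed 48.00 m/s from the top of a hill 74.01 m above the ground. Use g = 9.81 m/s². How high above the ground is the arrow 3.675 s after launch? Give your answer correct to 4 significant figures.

v_y0 = 48.00 sin 20.01° = 16.425 m/s.
y(t) = 74.01 + v_y0 t − ½ g t² = 74.01 + 16.425×3.675 − ½×9.81×3.675² = 68.13 m.

68.13 m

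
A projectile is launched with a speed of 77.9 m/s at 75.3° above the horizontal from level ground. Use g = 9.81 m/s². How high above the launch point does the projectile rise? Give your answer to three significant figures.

289 m

Vertical component of launch velocity: v_y = 77.9 sin 75.3° = 75.35 m/s.
At the highest point the vertical velocity is zero, so v_y² = 2 g h_max.
h_max = (75.35)² / (2 × 9.81) = 5678 / 19.62 = 289 m.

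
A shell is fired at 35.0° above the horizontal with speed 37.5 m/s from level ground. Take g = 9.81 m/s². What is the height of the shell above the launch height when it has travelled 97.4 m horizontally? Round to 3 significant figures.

v_x = 37.5 cos 35.0° = 30.72 m/s, v_y0 = 37.5 sin 35.0° = 21.51 m/s.
Time to reach x = 97.4 m: t = x / v_x = 97.4 / 30.72 = 3.171 s.
y = v_y0 t − ½ g t² = 21.51×3.171 − 4.905×3.171² = 18.9 m.

18.9 m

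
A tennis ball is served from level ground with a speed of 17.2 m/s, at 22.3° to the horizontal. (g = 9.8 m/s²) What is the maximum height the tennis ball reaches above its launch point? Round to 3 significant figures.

Vertical component of launch velocity: v_y = 17.2 sin 22.3° = 6.527 m/s.
At the highest point the vertical velocity is zero, so v_y² = 2 g h_max.
h_max = (6.527)² / (2 × 9.8) = 42.60 / 19.60 = 2.17 m.

2.17 m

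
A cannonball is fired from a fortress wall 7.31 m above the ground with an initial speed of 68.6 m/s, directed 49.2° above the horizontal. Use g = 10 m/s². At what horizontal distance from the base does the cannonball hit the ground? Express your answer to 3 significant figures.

472 m

Components: v_x = 68.6 cos 49.2° = 44.82 m/s, v_y = 68.6 sin 49.2° = 51.93 m/s.
Vertical: 0 = 7.31 + 51.93 t − ½(10) t² ⇒ 5.000 t² − 51.93 t − 7.31 = 0.
t = [51.93 + √(2697 + 146.2)] / 10.00 = 10.53 s.
Horizontal: R = v_x · t = 44.82 × 10.53 = 472 m.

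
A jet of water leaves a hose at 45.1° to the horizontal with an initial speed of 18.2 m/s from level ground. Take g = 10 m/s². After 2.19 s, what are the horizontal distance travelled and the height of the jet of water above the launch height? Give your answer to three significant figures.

x = 28.1 m, y = 4.25 m

v_x = 18.2 cos 45.1° = 12.85 m/s; v_y0 = 18.2 sin 45.1° = 12.89 m/s.
x = v_x t = 12.85 × 2.19 = 28.1 m.
y = v_y0 t − ½ g t² = 12.89×2.19 − 5.000×2.19² = 4.25 m.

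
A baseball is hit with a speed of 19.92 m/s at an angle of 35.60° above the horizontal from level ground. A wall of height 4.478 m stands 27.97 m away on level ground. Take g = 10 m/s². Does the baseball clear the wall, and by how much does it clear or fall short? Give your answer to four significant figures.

v_x = 19.92 cos 35.60° = 16.197 m/s; v_y0 = 19.92 sin 35.60° = 11.596 m/s.
Time to reach the wall: t = 27.97 / 16.197 = 1.7269 s.
Height at that point: y = 11.596×1.7269 − 5.000×1.7269² = 5.1142 m.
That is 5.1142 − 4.478 = 0.6362 m above the top of the wall, so the baseball clears it.

Yes — it clears the wall by 0.6362 m.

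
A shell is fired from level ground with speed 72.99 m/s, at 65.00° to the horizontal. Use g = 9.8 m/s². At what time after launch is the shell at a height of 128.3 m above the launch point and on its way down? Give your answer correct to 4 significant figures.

11.15 s

v_y0 = 72.99 sin 65.00° = 66.151 m/s.
Set y = v_y0 t − ½ g t² = 128.3: 4.900 t² − 66.151 t + 128.3 = 0.
t = [66.151 ± √(4376.0 − 2514.7)] / 9.8 = (66.151 ± 43.143) / 9.8, giving t = 2.348 s or t = 11.15 s.
On the way down corresponds to the larger root: t = 11.15 s.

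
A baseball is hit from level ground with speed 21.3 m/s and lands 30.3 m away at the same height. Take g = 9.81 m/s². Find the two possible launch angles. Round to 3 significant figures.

Level-ground range: R = v₀² sin(2θ)/g ⇒ sin 2θ = R g / v₀² = 30.3×9.81/21.3² = 0.6552.
2θ = arcsin(0.6552) = 40.93° or 180° − 40.93° = 139.07°.
So θ = 20.5° or θ = 69.5°.

20.5° and 69.5°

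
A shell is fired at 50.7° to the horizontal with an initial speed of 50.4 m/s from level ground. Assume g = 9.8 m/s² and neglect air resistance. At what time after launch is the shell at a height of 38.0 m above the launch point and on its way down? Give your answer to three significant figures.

v_y0 = 50.4 sin 50.7° = 39.00 m/s.
Set y = v_y0 t − ½ g t² = 38.0: 4.900 t² − 39.00 t + 38.0 = 0.
t = [39.00 ± √(1521 − 744.8)] / 9.8 = (39.00 ± 27.86) / 9.8, giving t = 1.14 s or t = 6.82 s.
On the way down corresponds to the larger root: t = 6.82 s.

6.82 s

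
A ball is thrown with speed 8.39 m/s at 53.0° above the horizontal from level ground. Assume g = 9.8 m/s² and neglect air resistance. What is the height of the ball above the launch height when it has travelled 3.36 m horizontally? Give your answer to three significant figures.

2.29 m

v_x = 8.39 cos 53.0° = 5.049 m/s, v_y0 = 8.39 sin 53.0° = 6.701 m/s.
Time to reach x = 3.36 m: t = x / v_x = 3.36 / 5.049 = 0.6655 s.
y = v_y0 t − ½ g t² = 6.701×0.6655 − 4.900×0.6655² = 2.29 m.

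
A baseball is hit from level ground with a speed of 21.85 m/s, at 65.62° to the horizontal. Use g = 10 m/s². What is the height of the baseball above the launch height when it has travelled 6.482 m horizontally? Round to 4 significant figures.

v_x = 21.85 cos 65.62° = 9.0194 m/s, v_y0 = 21.85 sin 65.62° = 19.902 m/s.
Time to reach x = 6.482 m: t = x / v_x = 6.482 / 9.0194 = 0.71867 s.
y = v_y0 t − ½ g t² = 19.902×0.71867 − 5.000×0.71867² = 11.72 m.

11.72 m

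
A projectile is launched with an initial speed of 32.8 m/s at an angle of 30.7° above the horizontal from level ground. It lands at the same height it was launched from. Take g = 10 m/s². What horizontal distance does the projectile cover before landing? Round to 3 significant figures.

For level ground, R = v₀² sin(2θ) / g.
sin(2 × 30.7°) = sin 61.40° = 0.8780.
R = (32.8)² × 0.8780 / 10 = 94.5 m.

94.5 m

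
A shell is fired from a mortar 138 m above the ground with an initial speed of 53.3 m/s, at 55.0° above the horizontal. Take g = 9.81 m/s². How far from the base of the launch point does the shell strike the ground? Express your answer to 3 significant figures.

348 m

Components: v_x = 53.3 cos 55.0° = 30.57 m/s, v_y = 53.3 sin 55.0° = 43.66 m/s.
Vertical: 0 = 138 + 43.66 t − ½(9.81) t² ⇒ 4.905 t² − 43.66 t − 138 = 0.
t = [43.66 + √(1906 + 2708)] / 9.810 = 11.37 s.
Horizontal: R = v_x · t = 30.57 × 11.37 = 348 m.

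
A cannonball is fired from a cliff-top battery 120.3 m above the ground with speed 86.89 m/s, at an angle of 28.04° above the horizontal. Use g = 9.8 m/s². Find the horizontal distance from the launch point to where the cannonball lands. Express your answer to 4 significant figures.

816.2 m

Components: v_x = 86.89 cos 28.04° = 76.691 m/s, v_y = 86.89 sin 28.04° = 40.846 m/s.
Vertical: 0 = 120.3 + 40.846 t − ½(9.8) t² ⇒ 4.900 t² − 40.846 t − 120.3 = 0.
t = [40.846 + √(1668.4 + 2357.9)] / 9.800 = 10.643 s.
Horizontal: R = v_x · t = 76.691 × 10.643 = 816.2 m.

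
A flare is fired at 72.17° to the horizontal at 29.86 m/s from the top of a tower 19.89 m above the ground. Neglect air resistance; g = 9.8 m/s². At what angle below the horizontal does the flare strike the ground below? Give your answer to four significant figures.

v_x = 29.86 cos 72.17° = 9.1429 m/s.
At impact |v_y| = √(v_y0² + 2 g h) = √(28.426² + 2×9.8×19.89) = 34.610 m/s.
Angle below horizontal = arctan(|v_y| / v_x) = arctan(34.610 / 9.1429) = 75.20°.

75.20°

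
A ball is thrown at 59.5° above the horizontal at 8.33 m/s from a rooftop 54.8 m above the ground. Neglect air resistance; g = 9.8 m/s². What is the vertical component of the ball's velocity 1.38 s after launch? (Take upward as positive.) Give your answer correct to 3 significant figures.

Initial vertical component: v_y0 = 8.33 sin 59.5° = 7.177 m/s.
v_y(t) = v_y0 − g t = 7.177 − 9.8 × 1.38 = -6.35 m/s.

-6.35 m/s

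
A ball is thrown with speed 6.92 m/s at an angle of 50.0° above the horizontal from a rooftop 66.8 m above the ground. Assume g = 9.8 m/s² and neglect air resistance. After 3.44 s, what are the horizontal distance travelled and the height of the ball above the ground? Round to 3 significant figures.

v_x = 6.92 cos 50.0° = 4.448 m/s; v_y0 = 6.92 sin 50.0° = 5.301 m/s.
x = v_x t = 4.448 × 3.44 = 15.3 m.
y = 66.8 + v_y0 t − ½ g t² = 27.1 m.

x = 15.3 m, y = 27.1 m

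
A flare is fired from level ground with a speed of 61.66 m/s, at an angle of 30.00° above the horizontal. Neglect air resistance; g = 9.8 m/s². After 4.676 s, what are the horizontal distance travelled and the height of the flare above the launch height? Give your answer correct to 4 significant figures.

v_x = 61.66 cos 30.00° = 53.399 m/s; v_y0 = 61.66 sin 30.00° = 30.830 m/s.
x = v_x t = 53.399 × 4.676 = 249.7 m.
y = v_y0 t − ½ g t² = 30.830×4.676 − 4.900×4.676² = 37.02 m.

x = 249.7 m, y = 37.02 m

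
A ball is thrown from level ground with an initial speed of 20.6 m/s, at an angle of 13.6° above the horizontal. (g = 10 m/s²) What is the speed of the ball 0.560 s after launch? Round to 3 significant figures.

20.0 m/s

v_x = 20.6 cos 13.6° = 20.02 m/s (constant).
v_y(t) = 20.6 sin 13.6° − g t = 4.844 − 10 × 0.560 = -0.7560 m/s.
Speed = √(v_x² + v_y²) = √(400.8 + 0.5715) = 20.0 m/s.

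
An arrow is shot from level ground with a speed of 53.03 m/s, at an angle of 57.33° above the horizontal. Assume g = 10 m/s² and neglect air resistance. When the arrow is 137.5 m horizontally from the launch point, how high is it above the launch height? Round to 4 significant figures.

v_x = 53.03 cos 57.33° = 28.626 m/s, v_y0 = 53.03 sin 57.33° = 44.640 m/s.
Time to reach x = 137.5 m: t = x / v_x = 137.5 / 28.626 = 4.8033 s.
y = v_y0 t − ½ g t² = 44.640×4.8033 − 5.000×4.8033² = 99.06 m.

99.06 m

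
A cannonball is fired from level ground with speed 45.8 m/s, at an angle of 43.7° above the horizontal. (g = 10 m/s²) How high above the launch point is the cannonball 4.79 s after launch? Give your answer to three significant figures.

36.8 m

v_y0 = 45.8 sin 43.7° = 31.64 m/s.
y(t) = v_y0 t − ½ g t² = 31.64×4.79 − 5.000×4.79² = 36.8 m.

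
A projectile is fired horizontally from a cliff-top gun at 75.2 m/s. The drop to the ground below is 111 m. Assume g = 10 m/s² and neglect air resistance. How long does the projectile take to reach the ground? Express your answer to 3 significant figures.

The horizontal speed doesn't affect the fall. With v_y0 = 0, h = ½ g t².
t = √(2 × 111 / 10) = √22.20 = 4.71 s.

4.71 s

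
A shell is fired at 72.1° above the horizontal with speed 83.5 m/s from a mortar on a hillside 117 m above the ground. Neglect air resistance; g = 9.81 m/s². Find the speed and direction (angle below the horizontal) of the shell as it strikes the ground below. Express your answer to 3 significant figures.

96.3 m/s at 74.5° below the horizontal

v_x = 83.5 cos 72.1° = 25.66 m/s (constant).
|v_y| at impact = √((79.46)² + 2×9.81×117) = 92.79 m/s.
Speed = √(25.66² + 92.79²) = 96.3 m/s; angle = arctan(92.79/25.66) = 74.5° below horizontal.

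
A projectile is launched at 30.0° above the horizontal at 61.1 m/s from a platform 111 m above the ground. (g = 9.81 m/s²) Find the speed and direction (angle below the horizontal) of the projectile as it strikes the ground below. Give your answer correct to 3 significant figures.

76.9 m/s at 46.5° below the horizontal

v_x = 61.1 cos 30.0° = 52.91 m/s (constant).
|v_y| at impact = √((30.55)² + 2×9.81×111) = 55.78 m/s.
Speed = √(52.91² + 55.78²) = 76.9 m/s; angle = arctan(55.78/52.91) = 46.5° below horizontal.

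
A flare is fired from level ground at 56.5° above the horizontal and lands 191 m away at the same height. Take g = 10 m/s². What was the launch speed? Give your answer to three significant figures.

45.6 m/s

On level ground, R = v₀² sin(2θ) / g, so v₀ = √(R g / sin 2θ).
sin(2 × 56.5°) = 0.9205.
v₀ = √(191 × 10 / 0.9205) = √2075 = 45.6 m/s.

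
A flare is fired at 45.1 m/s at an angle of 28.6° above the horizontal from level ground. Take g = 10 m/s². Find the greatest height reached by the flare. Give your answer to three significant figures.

23.3 m

Vertical component of launch velocity: v_y = 45.1 sin 28.6° = 21.59 m/s.
At the highest point the vertical velocity is zero, so v_y² = 2 g h_max.
h_max = (21.59)² / (2 × 10) = 466.1 / 20.00 = 23.3 m.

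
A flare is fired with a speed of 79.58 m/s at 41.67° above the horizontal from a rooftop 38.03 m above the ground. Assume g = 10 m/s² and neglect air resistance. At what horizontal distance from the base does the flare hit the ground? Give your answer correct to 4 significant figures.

669.2 m

Components: v_x = 79.58 cos 41.67° = 59.445 m/s, v_y = 79.58 sin 41.67° = 52.908 m/s.
Vertical: 0 = 38.03 + 52.908 t − ½(10) t² ⇒ 5.000 t² − 52.908 t − 38.03 = 0.
t = [52.908 + √(2799.3 + 760.60)] / 10.00 = 11.257 s.
Horizontal: R = v_x · t = 59.445 × 11.257 = 669.2 m.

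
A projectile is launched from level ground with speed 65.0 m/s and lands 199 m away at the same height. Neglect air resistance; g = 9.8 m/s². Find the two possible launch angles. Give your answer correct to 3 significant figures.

13.7° and 76.3°

Level-ground range: R = v₀² sin(2θ)/g ⇒ sin 2θ = R g / v₀² = 199×9.8/65.0² = 0.4616.
2θ = arcsin(0.4616) = 27.49° or 180° − 27.49° = 152.51°.
So θ = 13.7° or θ = 76.3°.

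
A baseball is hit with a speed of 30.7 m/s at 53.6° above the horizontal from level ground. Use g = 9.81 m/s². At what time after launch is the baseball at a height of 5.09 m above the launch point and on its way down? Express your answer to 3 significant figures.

v_y0 = 30.7 sin 53.6° = 24.71 m/s.
Set y = v_y0 t − ½ g t² = 5.09: 4.905 t² − 24.71 t + 5.09 = 0.
t = [24.71 ± √(610.6 − 99.87)] / 9.81 = (24.71 ± 22.60) / 9.81, giving t = 0.215 s or t = 4.82 s.
On the way down corresponds to the larger root: t = 4.82 s.

4.82 s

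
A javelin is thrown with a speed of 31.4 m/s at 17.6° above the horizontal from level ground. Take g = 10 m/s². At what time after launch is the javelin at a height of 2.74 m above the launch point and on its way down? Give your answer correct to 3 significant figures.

1.54 s

v_y0 = 31.4 sin 17.6° = 9.494 m/s.
Set y = v_y0 t − ½ g t² = 2.74: 5.000 t² − 9.494 t + 2.74 = 0.
t = [9.494 ± √(90.14 − 54.80)] / 10 = (9.494 ± 5.945) / 10, giving t = 0.355 s or t = 1.54 s.
On the way down corresponds to the larger root: t = 1.54 s.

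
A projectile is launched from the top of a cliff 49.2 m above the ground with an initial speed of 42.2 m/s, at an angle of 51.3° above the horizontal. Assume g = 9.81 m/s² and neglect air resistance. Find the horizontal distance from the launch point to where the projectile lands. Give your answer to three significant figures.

210 m

Components: v_x = 42.2 cos 51.3° = 26.39 m/s, v_y = 42.2 sin 51.3° = 32.93 m/s.
Vertical: 0 = 49.2 + 32.93 t − ½(9.81) t² ⇒ 4.905 t² − 32.93 t − 49.2 = 0.
t = [32.93 + √(1084 + 965.3)] / 9.810 = 7.971 s.
Horizontal: R = v_x · t = 26.39 × 7.971 = 210 m.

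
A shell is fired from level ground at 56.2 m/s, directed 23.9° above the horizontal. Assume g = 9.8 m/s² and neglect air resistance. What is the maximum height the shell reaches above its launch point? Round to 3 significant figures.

26.5 m

Vertical component of launch velocity: v_y = 56.2 sin 23.9° = 22.77 m/s.
At the highest point the vertical velocity is zero, so v_y² = 2 g h_max.
h_max = (22.77)² / (2 × 9.8) = 518.5 / 19.60 = 26.5 m.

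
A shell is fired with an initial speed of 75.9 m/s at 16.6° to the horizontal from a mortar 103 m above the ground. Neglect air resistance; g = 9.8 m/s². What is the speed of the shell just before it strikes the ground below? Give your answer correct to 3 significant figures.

88.2 m/s

v_x = 75.9 cos 16.6° = 72.74 m/s is unchanged throughout.
For the vertical component, v_y² = v_y0² + 2 g h = (21.68)² + 2×9.8×103 = 2489, so |v_y| = 49.89 m/s.
Impact speed = √(v_x² + v_y²) = √(5291 + 2489) = 88.2 m/s.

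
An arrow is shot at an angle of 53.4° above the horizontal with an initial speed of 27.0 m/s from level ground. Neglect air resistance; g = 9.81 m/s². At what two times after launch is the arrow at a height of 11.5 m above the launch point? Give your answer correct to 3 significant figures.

v_y0 = 27.0 sin 53.4° = 21.68 m/s.
Set y = v_y0 t − ½ g t² = 11.5: 4.905 t² − 21.68 t + 11.5 = 0.
t = [21.68 ± √(470.0 − 225.6)] / 9.81 = (21.68 ± 15.63) / 9.81, giving t = 0.617 s or t = 3.80 s.
So the arrow is at 11.5 m at t = 0.617 s (rising) and t = 3.80 s (falling).

0.617 s and 3.80 s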